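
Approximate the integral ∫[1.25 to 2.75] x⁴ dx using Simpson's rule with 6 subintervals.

f(x) = x⁴
a = 1.25, b = 2.75, n = 6
h = (b - a)/n = 0.250000

Simpson's rule: (h/3)[f(x₀) + 4f(x₁) + 2f(x₂) + ... + f(xₙ)]

x_0 = 1.2500, f(x_0) = 2.441406, coefficient = 1
x_1 = 1.5000, f(x_1) = 5.062500, coefficient = 4
x_2 = 1.7500, f(x_2) = 9.378906, coefficient = 2
x_3 = 2.0000, f(x_3) = 16.000000, coefficient = 4
x_4 = 2.2500, f(x_4) = 25.628906, coefficient = 2
x_5 = 2.5000, f(x_5) = 39.062500, coefficient = 4
x_6 = 2.7500, f(x_6) = 57.191406, coefficient = 1

I ≈ (0.250000/3) × 370.148438 = 30.845703
Exact value: 30.844922
Error: 0.000781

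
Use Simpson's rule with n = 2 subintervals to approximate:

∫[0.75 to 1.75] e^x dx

f(x) = e^x
a = 0.75, b = 1.75, n = 2
h = (b - a)/n = 0.500000

Simpson's rule: (h/3)[f(x₀) + 4f(x₁) + 2f(x₂) + ... + f(xₙ)]

x_0 = 0.7500, f(x_0) = 2.117000, coefficient = 1
x_1 = 1.2500, f(x_1) = 3.490343, coefficient = 4
x_2 = 1.7500, f(x_2) = 5.754603, coefficient = 1

I ≈ (0.500000/3) × 21.832975 = 3.638829
Exact value: 3.637603
Error: 0.001226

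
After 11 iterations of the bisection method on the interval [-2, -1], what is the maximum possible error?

Bisection error bound: |error| ≤ (b-a)/2^n
|error| ≤ (-1 - (-2))/2^11 = 1/2^11
|error| ≤ 0.0004882812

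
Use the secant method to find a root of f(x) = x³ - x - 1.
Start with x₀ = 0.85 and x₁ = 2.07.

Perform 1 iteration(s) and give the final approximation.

f(x) = x³ - x - 1
x₀ = 0.85, x₁ = 2.07

Secant formula: x_{n+1} = x_n - f(x_n)(x_n - x_{n-1})/(f(x_n) - f(x_{n-1}))

Iteration 1:
  f(0.850000) = -1.235875
  f(2.070000) = 5.799743
  x_2 = 2.070000 - 5.799743×(2.070000 - 0.850000)/(5.799743 - (-1.235875))
       = 1.064305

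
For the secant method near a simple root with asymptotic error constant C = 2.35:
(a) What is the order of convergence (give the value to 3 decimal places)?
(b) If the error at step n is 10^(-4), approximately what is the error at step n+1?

(a) Secant method has superlinear convergence with order φ = (1+√5)/2 ≈ 1.618.
    This means |e_{n+1}| ≈ C|e_n|^1.618.

(b) With |e_n| = 10^(-4) and C = 2.35:
    |e_{n+1}| ≈ 2.35 × (10^(-4))^1.618 = 2.35 × 10^(-6.47)

(a) ≈ 1.618 (golden ratio); (b) |e_{n+1}| ≈ 7.924e-07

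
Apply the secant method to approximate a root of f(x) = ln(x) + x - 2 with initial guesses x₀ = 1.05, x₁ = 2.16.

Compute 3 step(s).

f(x) = ln(x) + x - 2
x₀ = 1.05, x₁ = 2.16

Secant formula: x_{n+1} = x_n - f(x_n)(x_n - x_{n-1})/(f(x_n) - f(x_{n-1}))

Iteration 1:
  f(1.050000) = -0.901210
  f(2.160000) = 0.930108
  x_2 = 2.160000 - 0.930108×(2.160000 - 1.050000)/(0.930108 - (-0.901210))
       = 1.596242
Iteration 2:
  f(2.160000) = 0.930108
  f(1.596242) = 0.063894
  x_3 = 1.596242 - 0.063894×(1.596242 - 2.160000)/(0.063894 - 0.930108)
       = 1.554658
Iteration 3:
  f(1.596242) = 0.063894
  f(1.554658) = -0.004087
  x_4 = 1.554658 - (-0.004087)×(1.554658 - 1.596242)/(-0.004087 - 0.063894)
       = 1.557158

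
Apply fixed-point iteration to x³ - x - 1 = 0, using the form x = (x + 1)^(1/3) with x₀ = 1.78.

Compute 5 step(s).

Equation: x³ - x - 1 = 0
Fixed-point form: x = (x + 1)^(1/3)
x₀ = 1.78

x_1 = g(1.780000) = 1.406096
x_2 = g(1.406096) = 1.339998
x_3 = g(1.339998) = 1.327614
x_4 = g(1.327614) = 1.325268
x_5 = g(1.325268) = 1.324822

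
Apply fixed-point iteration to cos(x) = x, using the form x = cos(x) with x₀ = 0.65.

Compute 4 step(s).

Equation: cos(x) = x
Fixed-point form: x = cos(x)
x₀ = 0.65

x_1 = g(0.650000) = 0.796084
x_2 = g(0.796084) = 0.699511
x_3 = g(0.699511) = 0.765157
x_4 = g(0.765157) = 0.721273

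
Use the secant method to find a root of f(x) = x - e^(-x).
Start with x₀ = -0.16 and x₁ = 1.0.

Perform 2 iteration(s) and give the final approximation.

f(x) = x - e^(-x)
x₀ = -0.16, x₁ = 1.0

Secant formula: x_{n+1} = x_n - f(x_n)(x_n - x_{n-1})/(f(x_n) - f(x_{n-1}))

Iteration 1:
  f(-0.160000) = -1.333511
  f(1.000000) = 0.632121
  x_2 = 1.000000 - 0.632121×(1.000000 - (-0.160000))/(0.632121 - (-1.333511))
       = 0.626960
Iteration 2:
  f(1.000000) = 0.632121
  f(0.626960) = 0.092746
  x_3 = 0.626960 - 0.092746×(0.626960 - 1.000000)/(0.092746 - 0.632121)
       = 0.562815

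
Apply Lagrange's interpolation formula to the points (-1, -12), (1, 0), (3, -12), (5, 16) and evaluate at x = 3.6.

Lagrange interpolation formula:
P(x) = Σ yᵢ × Lᵢ(x)
where Lᵢ(x) = Π_{j≠i} (x - xⱼ)/(xᵢ - xⱼ)

L_0(3.6) = (3.6 - 1)/(-1 - 1) × (3.6 - 3)/(-1 - 3) × (3.6 - 5)/(-1 - 5) = 0.045500
L_1(3.6) = (3.6 - (-1))/(1 - (-1)) × (3.6 - 3)/(1 - 3) × (3.6 - 5)/(1 - 5) = -0.241500
L_2(3.6) = (3.6 - (-1))/(3 - (-1)) × (3.6 - 1)/(3 - 1) × (3.6 - 5)/(3 - 5) = 1.046500
L_3(3.6) = (3.6 - (-1))/(5 - (-1)) × (3.6 - 1)/(5 - 1) × (3.6 - 3)/(5 - 3) = 0.149500

P(3.6) = (-12)×L_0(3.6) + 0×L_1(3.6) + (-12)×L_2(3.6) + 16×L_3(3.6)
P(3.6) = -10.712000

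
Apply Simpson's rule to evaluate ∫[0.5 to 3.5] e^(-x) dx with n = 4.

f(x) = e^(-x)
a = 0.5, b = 3.5, n = 4
h = (b - a)/n = 0.750000

Simpson's rule: (h/3)[f(x₀) + 4f(x₁) + 2f(x₂) + ... + f(xₙ)]

x_0 = 0.5000, f(x_0) = 0.606531, coefficient = 1
x_1 = 1.2500, f(x_1) = 0.286505, coefficient = 4
x_2 = 2.0000, f(x_2) = 0.135335, coefficient = 2
x_3 = 2.7500, f(x_3) = 0.063928, coefficient = 4
x_4 = 3.5000, f(x_4) = 0.030197, coefficient = 1

I ≈ (0.750000/3) × 2.309129 = 0.577282
Exact value: 0.576333
Error: 0.000949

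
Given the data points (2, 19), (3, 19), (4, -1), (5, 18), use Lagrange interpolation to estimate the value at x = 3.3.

Lagrange interpolation formula:
P(x) = Σ yᵢ × Lᵢ(x)
where Lᵢ(x) = Π_{j≠i} (x - xⱼ)/(xᵢ - xⱼ)

L_0(3.3) = (3.3 - 3)/(2 - 3) × (3.3 - 4)/(2 - 4) × (3.3 - 5)/(2 - 5) = -0.059500
L_1(3.3) = (3.3 - 2)/(3 - 2) × (3.3 - 4)/(3 - 4) × (3.3 - 5)/(3 - 5) = 0.773500
L_2(3.3) = (3.3 - 2)/(4 - 2) × (3.3 - 3)/(4 - 3) × (3.3 - 5)/(4 - 5) = 0.331500
L_3(3.3) = (3.3 - 2)/(5 - 2) × (3.3 - 3)/(5 - 3) × (3.3 - 4)/(5 - 4) = -0.045500

P(3.3) = 19×L_0(3.3) + 19×L_1(3.3) + (-1)×L_2(3.3) + 18×L_3(3.3)
P(3.3) = 12.415500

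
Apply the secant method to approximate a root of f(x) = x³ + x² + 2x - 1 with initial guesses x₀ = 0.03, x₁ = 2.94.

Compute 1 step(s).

f(x) = x³ + x² + 2x - 1
x₀ = 0.03, x₁ = 2.94

Secant formula: x_{n+1} = x_n - f(x_n)(x_n - x_{n-1})/(f(x_n) - f(x_{n-1}))

Iteration 1:
  f(0.030000) = -0.939073
  f(2.940000) = 38.935784
  x_2 = 2.940000 - 38.935784×(2.940000 - 0.030000)/(38.935784 - (-0.939073))
       = 0.098532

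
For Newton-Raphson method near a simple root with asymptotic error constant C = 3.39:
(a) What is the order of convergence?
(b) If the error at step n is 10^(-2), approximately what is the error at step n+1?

(a) Newton-Raphson has quadratic (order 2) convergence near simple roots.
    This means |e_{n+1}| ≈ C|e_n|².

(b) With |e_n| = 10^(-2) and C = 3.39:
    |e_{n+1}| ≈ 3.39 × (10^(-2))² = 3.39 × 10^(-4)

(a) 2 (quadratic); (b) |e_{n+1}| ≈ 3.390e-04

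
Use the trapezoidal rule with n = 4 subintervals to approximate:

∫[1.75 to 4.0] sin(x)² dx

f(x) = sin(x)²
a = 1.75, b = 4.0, n = 4
h = (b - a)/n = 0.562500

Trapezoidal rule: (h/2)[f(x₀) + 2f(x₁) + 2f(x₂) + ... + f(xₙ)]

x_0 = 1.7500, f(x_0) = 0.968228, coefficient = 1
x_1 = 2.3125, f(x_1) = 0.543639, coefficient = 2
x_2 = 2.8750, f(x_2) = 0.069404, coefficient = 2
x_3 = 3.4375, f(x_3) = 0.085035, coefficient = 2
x_4 = 4.0000, f(x_4) = 0.572750, coefficient = 1

I ≈ (0.562500/2) × 2.937134 = 0.826069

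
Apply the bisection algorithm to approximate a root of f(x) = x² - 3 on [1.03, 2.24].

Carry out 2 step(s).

f(x) = x² - 3
Initial interval: [1.03, 2.24]

Iteration 1:
  c_1 = (1.030000 + 2.240000)/2 = 1.635000
  f(c_1) = f(1.635000) = -0.326775
  f(a) × f(c) ≥ 0, new interval: [1.635000, 2.240000]
Iteration 2:
  c_2 = (1.635000 + 2.240000)/2 = 1.937500
  f(c_2) = f(1.937500) = 0.753906
  f(a) × f(c) < 0, new interval: [1.635000, 1.937500]

After 2 iteration(s), the approximation is c_2 = 1.937500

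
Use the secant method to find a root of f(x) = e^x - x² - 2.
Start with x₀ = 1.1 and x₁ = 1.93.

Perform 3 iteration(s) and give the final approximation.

f(x) = e^x - x² - 2
x₀ = 1.1, x₁ = 1.93

Secant formula: x_{n+1} = x_n - f(x_n)(x_n - x_{n-1})/(f(x_n) - f(x_{n-1}))

Iteration 1:
  f(1.100000) = -0.205834
  f(1.930000) = 1.164610
  x_2 = 1.930000 - 1.164610×(1.930000 - 1.100000)/(1.164610 - (-0.205834))
       = 1.224662
Iteration 2:
  f(1.930000) = 1.164610
  f(1.224662) = -0.096781
  x_3 = 1.224662 - (-0.096781)×(1.224662 - 1.930000)/(-0.096781 - 1.164610)
       = 1.278780
Iteration 3:
  f(1.224662) = -0.096781
  f(1.278780) = -0.043024
  x_4 = 1.278780 - (-0.043024)×(1.278780 - 1.224662)/(-0.043024 - (-0.096781))
       = 1.322092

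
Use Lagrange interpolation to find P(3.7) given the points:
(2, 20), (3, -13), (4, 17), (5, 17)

Lagrange interpolation formula:
P(x) = Σ yᵢ × Lᵢ(x)
where Lᵢ(x) = Π_{j≠i} (x - xⱼ)/(xᵢ - xⱼ)

L_0(3.7) = (3.7 - 3)/(2 - 3) × (3.7 - 4)/(2 - 4) × (3.7 - 5)/(2 - 5) = -0.045500
L_1(3.7) = (3.7 - 2)/(3 - 2) × (3.7 - 4)/(3 - 4) × (3.7 - 5)/(3 - 5) = 0.331500
L_2(3.7) = (3.7 - 2)/(4 - 2) × (3.7 - 3)/(4 - 3) × (3.7 - 5)/(4 - 5) = 0.773500
L_3(3.7) = (3.7 - 2)/(5 - 2) × (3.7 - 3)/(5 - 3) × (3.7 - 4)/(5 - 4) = -0.059500

P(3.7) = 20×L_0(3.7) + (-13)×L_1(3.7) + 17×L_2(3.7) + 17×L_3(3.7)
P(3.7) = 6.918500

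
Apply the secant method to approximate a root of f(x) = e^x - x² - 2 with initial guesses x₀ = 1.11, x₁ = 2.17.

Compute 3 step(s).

f(x) = e^x - x² - 2
x₀ = 1.11, x₁ = 2.17

Secant formula: x_{n+1} = x_n - f(x_n)(x_n - x_{n-1})/(f(x_n) - f(x_{n-1}))

Iteration 1:
  f(1.110000) = -0.197742
  f(2.170000) = 2.049384
  x_2 = 2.170000 - 2.049384×(2.170000 - 1.110000)/(2.049384 - (-0.197742))
       = 1.203277
Iteration 2:
  f(2.170000) = 2.049384
  f(1.203277) = -0.116860
  x_3 = 1.203277 - (-0.116860)×(1.203277 - 2.170000)/(-0.116860 - 2.049384)
       = 1.255428
Iteration 3:
  f(1.203277) = -0.116860
  f(1.255428) = -0.066759
  x_4 = 1.255428 - (-0.066759)×(1.255428 - 1.203277)/(-0.066759 - (-0.116860))
       = 1.324919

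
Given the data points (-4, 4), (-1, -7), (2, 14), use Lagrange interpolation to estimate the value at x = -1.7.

Lagrange interpolation formula:
P(x) = Σ yᵢ × Lᵢ(x)
where Lᵢ(x) = Π_{j≠i} (x - xⱼ)/(xᵢ - xⱼ)

L_0(-1.7) = (-1.7 - (-1))/(-4 - (-1)) × (-1.7 - 2)/(-4 - 2) = 0.143889
L_1(-1.7) = (-1.7 - (-4))/(-1 - (-4)) × (-1.7 - 2)/(-1 - 2) = 0.945556
L_2(-1.7) = (-1.7 - (-4))/(2 - (-4)) × (-1.7 - (-1))/(2 - (-1)) = -0.089444

P(-1.7) = 4×L_0(-1.7) + (-7)×L_1(-1.7) + 14×L_2(-1.7)
P(-1.7) = -7.295556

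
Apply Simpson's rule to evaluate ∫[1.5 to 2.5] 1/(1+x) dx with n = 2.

f(x) = 1/(1+x)
a = 1.5, b = 2.5, n = 2
h = (b - a)/n = 0.500000

Simpson's rule: (h/3)[f(x₀) + 4f(x₁) + 2f(x₂) + ... + f(xₙ)]

x_0 = 1.5000, f(x_0) = 0.400000, coefficient = 1
x_1 = 2.0000, f(x_1) = 0.333333, coefficient = 4
x_2 = 2.5000, f(x_2) = 0.285714, coefficient = 1

I ≈ (0.500000/3) × 2.019048 = 0.336508
Exact value: 0.336472
Error: 0.000036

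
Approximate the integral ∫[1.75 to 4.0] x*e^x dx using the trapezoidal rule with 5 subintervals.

f(x) = x*e^x
a = 1.75, b = 4.0, n = 5
h = (b - a)/n = 0.450000

Trapezoidal rule: (h/2)[f(x₀) + 2f(x₁) + 2f(x₂) + ... + f(xₙ)]

x_0 = 1.7500, f(x_0) = 10.070555, coefficient = 1
x_1 = 2.2000, f(x_1) = 19.855030, coefficient = 2
x_2 = 2.6500, f(x_2) = 37.508202, coefficient = 2
x_3 = 3.1000, f(x_3) = 68.813649, coefficient = 2
x_4 = 3.5500, f(x_4) = 123.587277, coefficient = 2
x_5 = 4.0000, f(x_5) = 218.392600, coefficient = 1

I ≈ (0.450000/2) × 727.991471 = 163.798081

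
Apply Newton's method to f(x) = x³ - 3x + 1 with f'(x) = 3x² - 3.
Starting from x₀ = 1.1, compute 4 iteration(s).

f(x) = x³ - 3x + 1
f'(x) = 3x² - 3
x₀ = 1.1

Newton-Raphson formula: x_{n+1} = x_n - f(x_n)/f'(x_n)

Iteration 1:
  f(1.100000) = -0.969000
  f'(1.100000) = 0.630000
  x_1 = 1.100000 - (-0.969000)/0.630000 = 2.638095
Iteration 2:
  f(2.638095) = 11.445661
  f'(2.638095) = 17.878639
  x_2 = 2.638095 - 11.445661/17.878639 = 1.997909
Iteration 3:
  f(1.997909) = 2.981206
  f'(1.997909) = 8.974920
  x_3 = 1.997909 - 2.981206/8.974920 = 1.665738
Iteration 4:
  f(1.665738) = 0.624682
  f'(1.665738) = 5.324050
  x_4 = 1.665738 - 0.624682/5.324050 = 1.548406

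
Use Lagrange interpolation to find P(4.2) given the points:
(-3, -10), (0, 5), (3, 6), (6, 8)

Lagrange interpolation formula:
P(x) = Σ yᵢ × Lᵢ(x)
where Lᵢ(x) = Π_{j≠i} (x - xⱼ)/(xᵢ - xⱼ)

L_0(4.2) = (4.2 - 0)/(-3 - 0) × (4.2 - 3)/(-3 - 3) × (4.2 - 6)/(-3 - 6) = 0.056000
L_1(4.2) = (4.2 - (-3))/(0 - (-3)) × (4.2 - 3)/(0 - 3) × (4.2 - 6)/(0 - 6) = -0.288000
L_2(4.2) = (4.2 - (-3))/(3 - (-3)) × (4.2 - 0)/(3 - 0) × (4.2 - 6)/(3 - 6) = 1.008000
L_3(4.2) = (4.2 - (-3))/(6 - (-3)) × (4.2 - 0)/(6 - 0) × (4.2 - 3)/(6 - 3) = 0.224000

P(4.2) = (-10)×L_0(4.2) + 5×L_1(4.2) + 6×L_2(4.2) + 8×L_3(4.2)
P(4.2) = 5.840000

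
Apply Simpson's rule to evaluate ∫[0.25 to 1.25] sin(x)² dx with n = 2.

f(x) = sin(x)²
a = 0.25, b = 1.25, n = 2
h = (b - a)/n = 0.500000

Simpson's rule: (h/3)[f(x₀) + 4f(x₁) + 2f(x₂) + ... + f(xₙ)]

x_0 = 0.2500, f(x_0) = 0.061209, coefficient = 1
x_1 = 0.7500, f(x_1) = 0.464631, coefficient = 4
x_2 = 1.2500, f(x_2) = 0.900572, coefficient = 1

I ≈ (0.500000/3) × 2.820306 = 0.470051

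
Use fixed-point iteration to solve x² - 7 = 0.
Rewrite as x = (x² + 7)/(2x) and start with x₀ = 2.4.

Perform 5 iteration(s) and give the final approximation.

Equation: x² - 7 = 0
Fixed-point form: x = (x² + 7)/(2x)
x₀ = 2.4

x_1 = g(2.400000) = 2.658333
x_2 = g(2.658333) = 2.645781
x_3 = g(2.645781) = 2.645751
x_4 = g(2.645751) = 2.645751
x_5 = g(2.645751) = 2.645751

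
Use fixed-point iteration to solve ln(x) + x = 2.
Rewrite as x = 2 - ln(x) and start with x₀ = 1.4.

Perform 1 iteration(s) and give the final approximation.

Equation: ln(x) + x = 2
Fixed-point form: x = 2 - ln(x)
x₀ = 1.4

x_1 = g(1.400000) = 1.663528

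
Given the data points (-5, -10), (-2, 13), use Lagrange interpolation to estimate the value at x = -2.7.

Lagrange interpolation formula:
P(x) = Σ yᵢ × Lᵢ(x)
where Lᵢ(x) = Π_{j≠i} (x - xⱼ)/(xᵢ - xⱼ)

L_0(-2.7) = (-2.7 - (-2))/(-5 - (-2)) = 0.233333
L_1(-2.7) = (-2.7 - (-5))/(-2 - (-5)) = 0.766667

P(-2.7) = (-10)×L_0(-2.7) + 13×L_1(-2.7)
P(-2.7) = 7.633333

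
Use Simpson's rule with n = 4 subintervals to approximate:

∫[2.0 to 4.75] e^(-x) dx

f(x) = e^(-x)
a = 2.0, b = 4.75, n = 4
h = (b - a)/n = 0.687500

Simpson's rule: (h/3)[f(x₀) + 4f(x₁) + 2f(x₂) + ... + f(xₙ)]

x_0 = 2.0000, f(x_0) = 0.135335, coefficient = 1
x_1 = 2.6875, f(x_1) = 0.068051, coefficient = 4
x_2 = 3.3750, f(x_2) = 0.034218, coefficient = 2
x_3 = 4.0625, f(x_3) = 0.017206, coefficient = 4
x_4 = 4.7500, f(x_4) = 0.008652, coefficient = 1

I ≈ (0.687500/3) × 0.553450 = 0.126832
Exact value: 0.126684
Error: 0.000149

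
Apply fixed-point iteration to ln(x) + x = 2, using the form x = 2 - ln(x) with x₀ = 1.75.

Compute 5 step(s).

Equation: ln(x) + x = 2
Fixed-point form: x = 2 - ln(x)
x₀ = 1.75

x_1 = g(1.750000) = 1.440384
x_2 = g(1.440384) = 1.635090
x_3 = g(1.635090) = 1.508302
x_4 = g(1.508302) = 1.589015
x_5 = g(1.589015) = 1.536885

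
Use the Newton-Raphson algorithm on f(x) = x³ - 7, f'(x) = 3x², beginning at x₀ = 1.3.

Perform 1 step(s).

f(x) = x³ - 7
f'(x) = 3x²
x₀ = 1.3

Newton-Raphson formula: x_{n+1} = x_n - f(x_n)/f'(x_n)

Iteration 1:
  f(1.300000) = -4.803000
  f'(1.300000) = 5.070000
  x_1 = 1.300000 - (-4.803000)/5.070000 = 2.247337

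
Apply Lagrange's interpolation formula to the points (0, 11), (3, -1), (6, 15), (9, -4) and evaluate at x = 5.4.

Lagrange interpolation formula:
P(x) = Σ yᵢ × Lᵢ(x)
where Lᵢ(x) = Π_{j≠i} (x - xⱼ)/(xᵢ - xⱼ)

L_0(5.4) = (5.4 - 3)/(0 - 3) × (5.4 - 6)/(0 - 6) × (5.4 - 9)/(0 - 9) = -0.032000
L_1(5.4) = (5.4 - 0)/(3 - 0) × (5.4 - 6)/(3 - 6) × (5.4 - 9)/(3 - 9) = 0.216000
L_2(5.4) = (5.4 - 0)/(6 - 0) × (5.4 - 3)/(6 - 3) × (5.4 - 9)/(6 - 9) = 0.864000
L_3(5.4) = (5.4 - 0)/(9 - 0) × (5.4 - 3)/(9 - 3) × (5.4 - 6)/(9 - 6) = -0.048000

P(5.4) = 11×L_0(5.4) + (-1)×L_1(5.4) + 15×L_2(5.4) + (-4)×L_3(5.4)
P(5.4) = 12.584000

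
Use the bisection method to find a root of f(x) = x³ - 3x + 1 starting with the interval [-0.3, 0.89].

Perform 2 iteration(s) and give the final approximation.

f(x) = x³ - 3x + 1
Initial interval: [-0.3, 0.89]

Iteration 1:
  c_1 = (-0.300000 + 0.890000)/2 = 0.295000
  f(c_1) = f(0.295000) = 0.140672
  f(a) × f(c) ≥ 0, new interval: [0.295000, 0.890000]
Iteration 2:
  c_2 = (0.295000 + 0.890000)/2 = 0.592500
  f(c_2) = f(0.592500) = -0.569499
  f(a) × f(c) < 0, new interval: [0.295000, 0.592500]

After 2 iteration(s), the approximation is c_2 = 0.592500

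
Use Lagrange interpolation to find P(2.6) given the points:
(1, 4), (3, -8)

Lagrange interpolation formula:
P(x) = Σ yᵢ × Lᵢ(x)
where Lᵢ(x) = Π_{j≠i} (x - xⱼ)/(xᵢ - xⱼ)

L_0(2.6) = (2.6 - 3)/(1 - 3) = 0.200000
L_1(2.6) = (2.6 - 1)/(3 - 1) = 0.800000

P(2.6) = 4×L_0(2.6) + (-8)×L_1(2.6)
P(2.6) = -5.600000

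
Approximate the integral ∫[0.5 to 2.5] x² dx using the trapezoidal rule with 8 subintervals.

f(x) = x²
a = 0.5, b = 2.5, n = 8
h = (b - a)/n = 0.250000

Trapezoidal rule: (h/2)[f(x₀) + 2f(x₁) + 2f(x₂) + ... + f(xₙ)]

x_0 = 0.5000, f(x_0) = 0.250000, coefficient = 1
x_1 = 0.7500, f(x_1) = 0.562500, coefficient = 2
x_2 = 1.0000, f(x_2) = 1.000000, coefficient = 2
x_3 = 1.2500, f(x_3) = 1.562500, coefficient = 2
x_4 = 1.5000, f(x_4) = 2.250000, coefficient = 2
x_5 = 1.7500, f(x_5) = 3.062500, coefficient = 2
x_6 = 2.0000, f(x_6) = 4.000000, coefficient = 2
x_7 = 2.2500, f(x_7) = 5.062500, coefficient = 2
x_8 = 2.5000, f(x_8) = 6.250000, coefficient = 1

I ≈ (0.250000/2) × 41.500000 = 5.187500
Exact value: 5.166667
Error: 0.020833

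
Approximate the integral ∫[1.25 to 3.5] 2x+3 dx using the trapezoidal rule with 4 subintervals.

f(x) = 2x+3
a = 1.25, b = 3.5, n = 4
h = (b - a)/n = 0.562500

Trapezoidal rule: (h/2)[f(x₀) + 2f(x₁) + 2f(x₂) + ... + f(xₙ)]

x_0 = 1.2500, f(x_0) = 5.500000, coefficient = 1
x_1 = 1.8125, f(x_1) = 6.625000, coefficient = 2
x_2 = 2.3750, f(x_2) = 7.750000, coefficient = 2
x_3 = 2.9375, f(x_3) = 8.875000, coefficient = 2
x_4 = 3.5000, f(x_4) = 10.000000, coefficient = 1

I ≈ (0.562500/2) × 62.000000 = 17.437500
Exact value: 17.437500
Error: 0.000000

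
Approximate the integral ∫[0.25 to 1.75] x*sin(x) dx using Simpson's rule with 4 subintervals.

f(x) = x*sin(x)
a = 0.25, b = 1.75, n = 4
h = (b - a)/n = 0.375000

Simpson's rule: (h/3)[f(x₀) + 4f(x₁) + 2f(x₂) + ... + f(xₙ)]

x_0 = 0.2500, f(x_0) = 0.061851, coefficient = 1
x_1 = 0.6250, f(x_1) = 0.365686, coefficient = 4
x_2 = 1.0000, f(x_2) = 0.841471, coefficient = 2
x_3 = 1.3750, f(x_3) = 1.348728, coefficient = 4
x_4 = 1.7500, f(x_4) = 1.721975, coefficient = 1

I ≈ (0.375000/3) × 10.324423 = 1.290553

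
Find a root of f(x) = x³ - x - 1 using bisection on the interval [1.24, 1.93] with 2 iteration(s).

f(x) = x³ - x - 1
Initial interval: [1.24, 1.93]

Iteration 1:
  c_1 = (1.240000 + 1.930000)/2 = 1.585000
  f(c_1) = f(1.585000) = 1.396877
  f(a) × f(c) < 0, new interval: [1.240000, 1.585000]
Iteration 2:
  c_2 = (1.240000 + 1.585000)/2 = 1.412500
  f(c_2) = f(1.412500) = 0.405658
  f(a) × f(c) < 0, new interval: [1.240000, 1.412500]

After 2 iteration(s), the approximation is c_2 = 1.412500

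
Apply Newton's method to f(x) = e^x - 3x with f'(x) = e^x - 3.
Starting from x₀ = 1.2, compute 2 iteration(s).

f(x) = e^x - 3x
f'(x) = e^x - 3
x₀ = 1.2

Newton-Raphson formula: x_{n+1} = x_n - f(x_n)/f'(x_n)

Iteration 1:
  f(1.200000) = -0.279883
  f'(1.200000) = 0.320117
  x_1 = 1.200000 - (-0.279883)/0.320117 = 2.074315
Iteration 2:
  f(2.074315) = 1.736148
  f'(2.074315) = 4.959094
  x_2 = 2.074315 - 1.736148/4.959094 = 1.724221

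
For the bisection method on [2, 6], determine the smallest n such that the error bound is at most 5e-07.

We need (b-a)/2^n ≤ 5e-07
(6 - 2)/2^n ≤ 5e-07
4/2^n ≤ 5e-07
2^n ≥ 8000000
n ≥ log₂(8000000) = 22.93
n ≥ 23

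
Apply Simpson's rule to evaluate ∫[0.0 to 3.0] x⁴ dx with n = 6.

f(x) = x⁴
a = 0.0, b = 3.0, n = 6
h = (b - a)/n = 0.500000

Simpson's rule: (h/3)[f(x₀) + 4f(x₁) + 2f(x₂) + ... + f(xₙ)]

x_0 = 0.0000, f(x_0) = 0.000000, coefficient = 1
x_1 = 0.5000, f(x_1) = 0.062500, coefficient = 4
x_2 = 1.0000, f(x_2) = 1.000000, coefficient = 2
x_3 = 1.5000, f(x_3) = 5.062500, coefficient = 4
x_4 = 2.0000, f(x_4) = 16.000000, coefficient = 2
x_5 = 2.5000, f(x_5) = 39.062500, coefficient = 4
x_6 = 3.0000, f(x_6) = 81.000000, coefficient = 1

I ≈ (0.500000/3) × 291.750000 = 48.625000
Exact value: 48.600000
Error: 0.025000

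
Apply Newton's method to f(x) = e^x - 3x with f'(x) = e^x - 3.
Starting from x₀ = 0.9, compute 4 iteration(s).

f(x) = e^x - 3x
f'(x) = e^x - 3
x₀ = 0.9

Newton-Raphson formula: x_{n+1} = x_n - f(x_n)/f'(x_n)

Iteration 1:
  f(0.900000) = -0.240397
  f'(0.900000) = -0.540397
  x_1 = 0.900000 - (-0.240397)/(-0.540397) = 0.455148
Iteration 2:
  f(0.455148) = 0.210963
  f'(0.455148) = -1.423594
  x_2 = 0.455148 - 0.210963/(-1.423594) = 0.603338
Iteration 3:
  f(0.603338) = 0.018197
  f'(0.603338) = -1.171788
  x_3 = 0.603338 - 0.018197/(-1.171788) = 0.618867
Iteration 4:
  f(0.618867) = 0.000222
  f'(0.618867) = -1.143176
  x_4 = 0.618867 - 0.000222/(-1.143176) = 0.619061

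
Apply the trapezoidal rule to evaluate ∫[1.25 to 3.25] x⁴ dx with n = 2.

f(x) = x⁴
a = 1.25, b = 3.25, n = 2
h = (b - a)/n = 1.000000

Trapezoidal rule: (h/2)[f(x₀) + 2f(x₁) + 2f(x₂) + ... + f(xₙ)]

x_0 = 1.2500, f(x_0) = 2.441406, coefficient = 1
x_1 = 2.2500, f(x_1) = 25.628906, coefficient = 2
x_2 = 3.2500, f(x_2) = 111.566406, coefficient = 1

I ≈ (1.000000/2) × 165.265625 = 82.632812
Exact value: 71.907813
Error: 10.725000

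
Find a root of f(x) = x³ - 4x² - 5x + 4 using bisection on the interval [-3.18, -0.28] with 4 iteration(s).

f(x) = x³ - 4x² - 5x + 4
Initial interval: [-3.18, -0.28]

Iteration 1:
  c_1 = (-3.180000 + (-0.280000))/2 = -1.730000
  f(c_1) = f(-1.730000) = -4.499317
  f(a) × f(c) ≥ 0, new interval: [-1.730000, -0.280000]
Iteration 2:
  c_2 = (-1.730000 + (-0.280000))/2 = -1.005000
  f(c_2) = f(-1.005000) = 3.969825
  f(a) × f(c) < 0, new interval: [-1.730000, -1.005000]
Iteration 3:
  c_3 = (-1.730000 + (-1.005000))/2 = -1.367500
  f(c_3) = f(-1.367500) = 0.799973
  f(a) × f(c) < 0, new interval: [-1.730000, -1.367500]
Iteration 4:
  c_4 = (-1.730000 + (-1.367500))/2 = -1.548750
  f(c_4) = f(-1.548750) = -1.565629
  f(a) × f(c) ≥ 0, new interval: [-1.548750, -1.367500]

After 4 iteration(s), the approximation is c_4 = -1.548750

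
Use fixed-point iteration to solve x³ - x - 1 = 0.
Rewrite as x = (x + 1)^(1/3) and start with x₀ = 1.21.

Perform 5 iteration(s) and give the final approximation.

Equation: x³ - x - 1 = 0
Fixed-point form: x = (x + 1)^(1/3)
x₀ = 1.21

x_1 = g(1.210000) = 1.302559
x_2 = g(1.302559) = 1.320496
x_3 = g(1.320496) = 1.323915
x_4 = g(1.323915) = 1.324566
x_5 = g(1.324566) = 1.324689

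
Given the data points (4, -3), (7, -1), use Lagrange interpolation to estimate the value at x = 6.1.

Lagrange interpolation formula:
P(x) = Σ yᵢ × Lᵢ(x)
where Lᵢ(x) = Π_{j≠i} (x - xⱼ)/(xᵢ - xⱼ)

L_0(6.1) = (6.1 - 7)/(4 - 7) = 0.300000
L_1(6.1) = (6.1 - 4)/(7 - 4) = 0.700000

P(6.1) = (-3)×L_0(6.1) + (-1)×L_1(6.1)
P(6.1) = -1.600000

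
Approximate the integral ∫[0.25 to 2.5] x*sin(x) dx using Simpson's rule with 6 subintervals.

f(x) = x*sin(x)
a = 0.25, b = 2.5, n = 6
h = (b - a)/n = 0.375000

Simpson's rule: (h/3)[f(x₀) + 4f(x₁) + 2f(x₂) + ... + f(xₙ)]

x_0 = 0.2500, f(x_0) = 0.061851, coefficient = 1
x_1 = 0.6250, f(x_1) = 0.365686, coefficient = 4
x_2 = 1.0000, f(x_2) = 0.841471, coefficient = 2
x_3 = 1.3750, f(x_3) = 1.348728, coefficient = 4
x_4 = 1.7500, f(x_4) = 1.721975, coefficient = 2
x_5 = 2.1250, f(x_5) = 1.806930, coefficient = 4
x_6 = 2.5000, f(x_6) = 1.496180, coefficient = 1

I ≈ (0.375000/3) × 20.770297 = 2.596287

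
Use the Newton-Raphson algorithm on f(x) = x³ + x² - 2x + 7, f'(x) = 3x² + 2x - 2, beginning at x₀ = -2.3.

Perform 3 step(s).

f(x) = x³ + x² - 2x + 7
f'(x) = 3x² + 2x - 2
x₀ = -2.3

Newton-Raphson formula: x_{n+1} = x_n - f(x_n)/f'(x_n)

Iteration 1:
  f(-2.300000) = 4.723000
  f'(-2.300000) = 9.270000
  x_1 = -2.300000 - 4.723000/9.270000 = -2.809493
Iteration 2:
  f(-2.809493) = -1.663796
  f'(-2.809493) = 16.060767
  x_2 = -2.809493 - (-1.663796)/16.060767 = -2.705899
Iteration 3:
  f(-2.705899) = -0.078608
  f'(-2.705899) = 14.553873
  x_3 = -2.705899 - (-0.078608)/14.553873 = -2.700498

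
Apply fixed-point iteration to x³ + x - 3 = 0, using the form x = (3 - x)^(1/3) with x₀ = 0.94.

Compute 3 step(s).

Equation: x³ + x - 3 = 0
Fixed-point form: x = (3 - x)^(1/3)
x₀ = 0.94

x_1 = g(0.940000) = 1.272396
x_2 = g(1.272396) = 1.199908
x_3 = g(1.199908) = 1.216461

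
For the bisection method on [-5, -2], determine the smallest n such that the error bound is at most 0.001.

We need (b-a)/2^n ≤ 0.001
(-2 - (-5))/2^n ≤ 0.001
3/2^n ≤ 0.001
2^n ≥ 3000
n ≥ log₂(3000) = 11.55
n ≥ 12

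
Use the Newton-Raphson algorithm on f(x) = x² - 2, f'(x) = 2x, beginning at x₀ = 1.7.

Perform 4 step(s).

f(x) = x² - 2
f'(x) = 2x
x₀ = 1.7

Newton-Raphson formula: x_{n+1} = x_n - f(x_n)/f'(x_n)

Iteration 1:
  f(1.700000) = 0.890000
  f'(1.700000) = 3.400000
  x_1 = 1.700000 - 0.890000/3.400000 = 1.438235
Iteration 2:
  f(1.438235) = 0.068521
  f'(1.438235) = 2.876471
  x_2 = 1.438235 - 0.068521/2.876471 = 1.414414
Iteration 3:
  f(1.414414) = 0.000567
  f'(1.414414) = 2.828828
  x_3 = 1.414414 - 0.000567/2.828828 = 1.414214
Iteration 4:
  f(1.414214) = 0.000000
  f'(1.414214) = 2.828427
  x_4 = 1.414214 - 0.000000/2.828427 = 1.414214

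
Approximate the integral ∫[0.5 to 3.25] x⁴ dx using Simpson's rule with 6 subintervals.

f(x) = x⁴
a = 0.5, b = 3.25, n = 6
h = (b - a)/n = 0.458333

Simpson's rule: (h/3)[f(x₀) + 4f(x₁) + 2f(x₂) + ... + f(xₙ)]

x_0 = 0.5000, f(x_0) = 0.062500, coefficient = 1
x_1 = 0.9583, f(x_1) = 0.843464, coefficient = 4
x_2 = 1.4167, f(x_2) = 4.027826, coefficient = 2
x_3 = 1.8750, f(x_3) = 12.359619, coefficient = 4
x_4 = 2.3333, f(x_4) = 29.641975, coefficient = 2
x_5 = 2.7917, f(x_5) = 60.737127, coefficient = 4
x_6 = 3.2500, f(x_6) = 111.566406, coefficient = 1

I ≈ (0.458333/3) × 474.729348 = 72.528095
Exact value: 72.511914
Error: 0.016181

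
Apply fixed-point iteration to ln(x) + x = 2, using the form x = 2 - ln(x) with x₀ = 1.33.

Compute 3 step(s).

Equation: ln(x) + x = 2
Fixed-point form: x = 2 - ln(x)
x₀ = 1.33

x_1 = g(1.330000) = 1.714821
x_2 = g(1.714821) = 1.460691
x_3 = g(1.460691) = 1.621090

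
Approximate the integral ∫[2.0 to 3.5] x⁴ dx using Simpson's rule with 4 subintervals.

f(x) = x⁴
a = 2.0, b = 3.5, n = 4
h = (b - a)/n = 0.375000

Simpson's rule: (h/3)[f(x₀) + 4f(x₁) + 2f(x₂) + ... + f(xₙ)]

x_0 = 2.0000, f(x_0) = 16.000000, coefficient = 1
x_1 = 2.3750, f(x_1) = 31.816650, coefficient = 4
x_2 = 2.7500, f(x_2) = 57.191406, coefficient = 2
x_3 = 3.1250, f(x_3) = 95.367432, coefficient = 4
x_4 = 3.5000, f(x_4) = 150.062500, coefficient = 1

I ≈ (0.375000/3) × 789.181641 = 98.647705
Exact value: 98.643750
Error: 0.003955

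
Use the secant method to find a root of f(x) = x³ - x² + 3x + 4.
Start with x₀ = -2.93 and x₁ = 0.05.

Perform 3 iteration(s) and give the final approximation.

f(x) = x³ - x² + 3x + 4
x₀ = -2.93, x₁ = 0.05

Secant formula: x_{n+1} = x_n - f(x_n)(x_n - x_{n-1})/(f(x_n) - f(x_{n-1}))

Iteration 1:
  f(-2.930000) = -38.528657
  f(0.050000) = 4.147625
  x_2 = 0.050000 - 4.147625×(0.050000 - (-2.930000))/(4.147625 - (-38.528657))
       = -0.239620
Iteration 2:
  f(0.050000) = 4.147625
  f(-0.239620) = 3.209962
  x_3 = -0.239620 - 3.209962×(-0.239620 - 0.050000)/(3.209962 - 4.147625)
       = -1.231097
Iteration 3:
  f(-0.239620) = 3.209962
  f(-1.231097) = -3.074741
  x_4 = -1.231097 - (-3.074741)×(-1.231097 - (-0.239620))/(-3.074741 - 3.209962)
       = -0.746025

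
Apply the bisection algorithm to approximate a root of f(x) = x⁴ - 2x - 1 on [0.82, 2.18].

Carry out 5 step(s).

f(x) = x⁴ - 2x - 1
Initial interval: [0.82, 2.18]

Iteration 1:
  c_1 = (0.820000 + 2.180000)/2 = 1.500000
  f(c_1) = f(1.500000) = 1.062500
  f(a) × f(c) < 0, new interval: [0.820000, 1.500000]
Iteration 2:
  c_2 = (0.820000 + 1.500000)/2 = 1.160000
  f(c_2) = f(1.160000) = -1.509361
  f(a) × f(c) ≥ 0, new interval: [1.160000, 1.500000]
Iteration 3:
  c_3 = (1.160000 + 1.500000)/2 = 1.330000
  f(c_3) = f(1.330000) = -0.530993
  f(a) × f(c) ≥ 0, new interval: [1.330000, 1.500000]
Iteration 4:
  c_4 = (1.330000 + 1.500000)/2 = 1.415000
  f(c_4) = f(1.415000) = 0.178905
  f(a) × f(c) < 0, new interval: [1.330000, 1.415000]
Iteration 5:
  c_5 = (1.330000 + 1.415000)/2 = 1.372500
  f(c_5) = f(1.372500) = -0.196462
  f(a) × f(c) ≥ 0, new interval: [1.372500, 1.415000]

After 5 iteration(s), the approximation is c_5 = 1.372500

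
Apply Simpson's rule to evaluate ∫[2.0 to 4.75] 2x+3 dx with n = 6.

f(x) = 2x+3
a = 2.0, b = 4.75, n = 6
h = (b - a)/n = 0.458333

Simpson's rule: (h/3)[f(x₀) + 4f(x₁) + 2f(x₂) + ... + f(xₙ)]

x_0 = 2.0000, f(x_0) = 7.000000, coefficient = 1
x_1 = 2.4583, f(x_1) = 7.916667, coefficient = 4
x_2 = 2.9167, f(x_2) = 8.833333, coefficient = 2
x_3 = 3.3750, f(x_3) = 9.750000, coefficient = 4
x_4 = 3.8333, f(x_4) = 10.666667, coefficient = 2
x_5 = 4.2917, f(x_5) = 11.583333, coefficient = 4
x_6 = 4.7500, f(x_6) = 12.500000, coefficient = 1

I ≈ (0.458333/3) × 175.500000 = 26.812500
Exact value: 26.812500
Error: 0.000000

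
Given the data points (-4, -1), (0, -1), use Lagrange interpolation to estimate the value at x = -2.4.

Lagrange interpolation formula:
P(x) = Σ yᵢ × Lᵢ(x)
where Lᵢ(x) = Π_{j≠i} (x - xⱼ)/(xᵢ - xⱼ)

L_0(-2.4) = (-2.4 - 0)/(-4 - 0) = 0.600000
L_1(-2.4) = (-2.4 - (-4))/(0 - (-4)) = 0.400000

P(-2.4) = (-1)×L_0(-2.4) + (-1)×L_1(-2.4)
P(-2.4) = -1.000000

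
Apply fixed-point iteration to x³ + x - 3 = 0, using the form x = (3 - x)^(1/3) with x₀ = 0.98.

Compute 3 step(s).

Equation: x³ + x - 3 = 0
Fixed-point form: x = (3 - x)^(1/3)
x₀ = 0.98

x_1 = g(0.980000) = 1.264107
x_2 = g(1.264107) = 1.201824
x_3 = g(1.201824) = 1.216029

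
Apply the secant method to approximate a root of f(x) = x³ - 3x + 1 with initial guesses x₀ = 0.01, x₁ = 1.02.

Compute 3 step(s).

f(x) = x³ - 3x + 1
x₀ = 0.01, x₁ = 1.02

Secant formula: x_{n+1} = x_n - f(x_n)(x_n - x_{n-1})/(f(x_n) - f(x_{n-1}))

Iteration 1:
  f(0.010000) = 0.970001
  f(1.020000) = -0.998792
  x_2 = 1.020000 - (-0.998792)×(1.020000 - 0.010000)/(-0.998792 - 0.970001)
       = 0.507615
Iteration 2:
  f(1.020000) = -0.998792
  f(0.507615) = -0.392046
  x_3 = 0.507615 - (-0.392046)×(0.507615 - 1.020000)/(-0.392046 - (-0.998792))
       = 0.176539
Iteration 3:
  f(0.507615) = -0.392046
  f(0.176539) = 0.475884
  x_4 = 0.176539 - 0.475884×(0.176539 - 0.507615)/(0.475884 - (-0.392046))
       = 0.358067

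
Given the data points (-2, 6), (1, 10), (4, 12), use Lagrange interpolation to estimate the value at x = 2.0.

Lagrange interpolation formula:
P(x) = Σ yᵢ × Lᵢ(x)
where Lᵢ(x) = Π_{j≠i} (x - xⱼ)/(xᵢ - xⱼ)

L_0(2.0) = (2.0 - 1)/(-2 - 1) × (2.0 - 4)/(-2 - 4) = -0.111111
L_1(2.0) = (2.0 - (-2))/(1 - (-2)) × (2.0 - 4)/(1 - 4) = 0.888889
L_2(2.0) = (2.0 - (-2))/(4 - (-2)) × (2.0 - 1)/(4 - 1) = 0.222222

P(2.0) = 6×L_0(2.0) + 10×L_1(2.0) + 12×L_2(2.0)
P(2.0) = 10.888889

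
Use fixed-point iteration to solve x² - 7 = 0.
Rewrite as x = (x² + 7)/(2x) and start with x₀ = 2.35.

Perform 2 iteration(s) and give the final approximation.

Equation: x² - 7 = 0
Fixed-point form: x = (x² + 7)/(2x)
x₀ = 2.35

x_1 = g(2.350000) = 2.664362
x_2 = g(2.664362) = 2.645816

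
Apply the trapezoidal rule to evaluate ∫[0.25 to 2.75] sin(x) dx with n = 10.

f(x) = sin(x)
a = 0.25, b = 2.75, n = 10
h = (b - a)/n = 0.250000

Trapezoidal rule: (h/2)[f(x₀) + 2f(x₁) + 2f(x₂) + ... + f(xₙ)]

x_0 = 0.2500, f(x_0) = 0.247404, coefficient = 1
x_1 = 0.5000, f(x_1) = 0.479426, coefficient = 2
x_2 = 0.7500, f(x_2) = 0.681639, coefficient = 2
x_3 = 1.0000, f(x_3) = 0.841471, coefficient = 2
x_4 = 1.2500, f(x_4) = 0.948985, coefficient = 2
x_5 = 1.5000, f(x_5) = 0.997495, coefficient = 2
x_6 = 1.7500, f(x_6) = 0.983986, coefficient = 2
x_7 = 2.0000, f(x_7) = 0.909297, coefficient = 2
x_8 = 2.2500, f(x_8) = 0.778073, coefficient = 2
x_9 = 2.5000, f(x_9) = 0.598472, coefficient = 2
x_10 = 2.7500, f(x_10) = 0.381661, coefficient = 1

I ≈ (0.250000/2) × 15.066752 = 1.883344
Exact value: 1.893215
Error: 0.009871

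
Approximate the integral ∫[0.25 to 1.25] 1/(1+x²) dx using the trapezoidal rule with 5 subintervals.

f(x) = 1/(1+x²)
a = 0.25, b = 1.25, n = 5
h = (b - a)/n = 0.200000

Trapezoidal rule: (h/2)[f(x₀) + 2f(x₁) + 2f(x₂) + ... + f(xₙ)]

x_0 = 0.2500, f(x_0) = 0.941176, coefficient = 1
x_1 = 0.4500, f(x_1) = 0.831601, coefficient = 2
x_2 = 0.6500, f(x_2) = 0.702988, coefficient = 2
x_3 = 0.8500, f(x_3) = 0.580552, coefficient = 2
x_4 = 1.0500, f(x_4) = 0.475624, coefficient = 2
x_5 = 1.2500, f(x_5) = 0.390244, coefficient = 1

I ≈ (0.200000/2) × 6.512949 = 0.651295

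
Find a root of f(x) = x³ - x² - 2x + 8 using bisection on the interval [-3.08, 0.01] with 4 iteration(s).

f(x) = x³ - x² - 2x + 8
Initial interval: [-3.08, 0.01]

Iteration 1:
  c_1 = (-3.080000 + 0.010000)/2 = -1.535000
  f(c_1) = f(-1.535000) = 5.096970
  f(a) × f(c) < 0, new interval: [-3.080000, -1.535000]
Iteration 2:
  c_2 = (-3.080000 + (-1.535000))/2 = -2.307500
  f(c_2) = f(-2.307500) = -4.995970
  f(a) × f(c) ≥ 0, new interval: [-2.307500, -1.535000]
Iteration 3:
  c_3 = (-2.307500 + (-1.535000))/2 = -1.921250
  f(c_3) = f(-1.921250) = 1.059577
  f(a) × f(c) < 0, new interval: [-2.307500, -1.921250]
Iteration 4:
  c_4 = (-2.307500 + (-1.921250))/2 = -2.114375
  f(c_4) = f(-2.114375) = -1.694318
  f(a) × f(c) ≥ 0, new interval: [-2.114375, -1.921250]

After 4 iteration(s), the approximation is c_4 = -2.114375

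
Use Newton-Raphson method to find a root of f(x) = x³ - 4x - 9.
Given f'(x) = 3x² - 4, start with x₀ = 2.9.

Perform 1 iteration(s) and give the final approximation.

f(x) = x³ - 4x - 9
f'(x) = 3x² - 4
x₀ = 2.9

Newton-Raphson formula: x_{n+1} = x_n - f(x_n)/f'(x_n)

Iteration 1:
  f(2.900000) = 3.789000
  f'(2.900000) = 21.230000
  x_1 = 2.900000 - 3.789000/21.230000 = 2.721526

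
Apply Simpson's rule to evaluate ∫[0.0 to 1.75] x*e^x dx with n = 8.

f(x) = x*e^x
a = 0.0, b = 1.75, n = 8
h = (b - a)/n = 0.218750

Simpson's rule: (h/3)[f(x₀) + 4f(x₁) + 2f(x₂) + ... + f(xₙ)]

x_0 = 0.0000, f(x_0) = 0.000000, coefficient = 1
x_1 = 0.2188, f(x_1) = 0.272239, coefficient = 4
x_2 = 0.4375, f(x_2) = 0.677613, coefficient = 2
x_3 = 0.6562, f(x_3) = 1.264955, coefficient = 4
x_4 = 0.8750, f(x_4) = 2.099016, coefficient = 2
x_5 = 1.0938, f(x_5) = 3.265334, coefficient = 4
x_6 = 1.3125, f(x_6) = 4.876529, coefficient = 2
x_7 = 1.5312, f(x_7) = 7.080428, coefficient = 4
x_8 = 1.7500, f(x_8) = 10.070555, coefficient = 1

I ≈ (0.218750/3) × 72.908697 = 5.316259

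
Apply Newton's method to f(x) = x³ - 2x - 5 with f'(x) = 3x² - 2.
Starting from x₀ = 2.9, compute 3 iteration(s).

f(x) = x³ - 2x - 5
f'(x) = 3x² - 2
x₀ = 2.9

Newton-Raphson formula: x_{n+1} = x_n - f(x_n)/f'(x_n)

Iteration 1:
  f(2.900000) = 13.589000
  f'(2.900000) = 23.230000
  x_1 = 2.900000 - 13.589000/23.230000 = 2.315024
Iteration 2:
  f(2.315024) = 2.776939
  f'(2.315024) = 14.078004
  x_2 = 2.315024 - 2.776939/14.078004 = 2.117770
Iteration 3:
  f(2.117770) = 0.262551
  f'(2.117770) = 11.454848
  x_3 = 2.117770 - 0.262551/11.454848 = 2.094849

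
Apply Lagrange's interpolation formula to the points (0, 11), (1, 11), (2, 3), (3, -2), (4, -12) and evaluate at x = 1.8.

Lagrange interpolation formula:
P(x) = Σ yᵢ × Lᵢ(x)
where Lᵢ(x) = Π_{j≠i} (x - xⱼ)/(xᵢ - xⱼ)

L_0(1.8) = (1.8 - 1)/(0 - 1) × (1.8 - 2)/(0 - 2) × (1.8 - 3)/(0 - 3) × (1.8 - 4)/(0 - 4) = -0.017600
L_1(1.8) = (1.8 - 0)/(1 - 0) × (1.8 - 2)/(1 - 2) × (1.8 - 3)/(1 - 3) × (1.8 - 4)/(1 - 4) = 0.158400
L_2(1.8) = (1.8 - 0)/(2 - 0) × (1.8 - 1)/(2 - 1) × (1.8 - 3)/(2 - 3) × (1.8 - 4)/(2 - 4) = 0.950400
L_3(1.8) = (1.8 - 0)/(3 - 0) × (1.8 - 1)/(3 - 1) × (1.8 - 2)/(3 - 2) × (1.8 - 4)/(3 - 4) = -0.105600
L_4(1.8) = (1.8 - 0)/(4 - 0) × (1.8 - 1)/(4 - 1) × (1.8 - 2)/(4 - 2) × (1.8 - 3)/(4 - 3) = 0.014400

P(1.8) = 11×L_0(1.8) + 11×L_1(1.8) + 3×L_2(1.8) + (-2)×L_3(1.8) + (-12)×L_4(1.8)
P(1.8) = 4.438400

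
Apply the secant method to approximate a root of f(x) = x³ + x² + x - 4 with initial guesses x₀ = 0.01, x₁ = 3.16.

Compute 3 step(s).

f(x) = x³ + x² + x - 4
x₀ = 0.01, x₁ = 3.16

Secant formula: x_{n+1} = x_n - f(x_n)(x_n - x_{n-1})/(f(x_n) - f(x_{n-1}))

Iteration 1:
  f(0.010000) = -3.989899
  f(3.160000) = 40.700096
  x_2 = 3.160000 - 40.700096×(3.160000 - 0.010000)/(40.700096 - (-3.989899))
       = 0.291230
Iteration 2:
  f(3.160000) = 40.700096
  f(0.291230) = -3.599254
  x_3 = 0.291230 - (-3.599254)×(0.291230 - 3.160000)/(-3.599254 - 40.700096)
       = 0.524313
Iteration 3:
  f(0.291230) = -3.599254
  f(0.524313) = -3.056646
  x_4 = 0.524313 - (-3.056646)×(0.524313 - 0.291230)/(-3.056646 - (-3.599254))
       = 1.837329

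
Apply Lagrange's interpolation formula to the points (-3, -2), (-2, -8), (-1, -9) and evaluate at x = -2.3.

Lagrange interpolation formula:
P(x) = Σ yᵢ × Lᵢ(x)
where Lᵢ(x) = Π_{j≠i} (x - xⱼ)/(xᵢ - xⱼ)

L_0(-2.3) = (-2.3 - (-2))/(-3 - (-2)) × (-2.3 - (-1))/(-3 - (-1)) = 0.195000
L_1(-2.3) = (-2.3 - (-3))/(-2 - (-3)) × (-2.3 - (-1))/(-2 - (-1)) = 0.910000
L_2(-2.3) = (-2.3 - (-3))/(-1 - (-3)) × (-2.3 - (-2))/(-1 - (-2)) = -0.105000

P(-2.3) = (-2)×L_0(-2.3) + (-8)×L_1(-2.3) + (-9)×L_2(-2.3)
P(-2.3) = -6.725000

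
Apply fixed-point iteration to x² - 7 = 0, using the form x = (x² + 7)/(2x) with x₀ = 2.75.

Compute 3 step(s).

Equation: x² - 7 = 0
Fixed-point form: x = (x² + 7)/(2x)
x₀ = 2.75

x_1 = g(2.750000) = 2.647727
x_2 = g(2.647727) = 2.645752
x_3 = g(2.645752) = 2.645751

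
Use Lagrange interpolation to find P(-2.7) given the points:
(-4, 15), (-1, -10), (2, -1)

Lagrange interpolation formula:
P(x) = Σ yᵢ × Lᵢ(x)
where Lᵢ(x) = Π_{j≠i} (x - xⱼ)/(xᵢ - xⱼ)

L_0(-2.7) = (-2.7 - (-1))/(-4 - (-1)) × (-2.7 - 2)/(-4 - 2) = 0.443889
L_1(-2.7) = (-2.7 - (-4))/(-1 - (-4)) × (-2.7 - 2)/(-1 - 2) = 0.678889
L_2(-2.7) = (-2.7 - (-4))/(2 - (-4)) × (-2.7 - (-1))/(2 - (-1)) = -0.122778

P(-2.7) = 15×L_0(-2.7) + (-10)×L_1(-2.7) + (-1)×L_2(-2.7)
P(-2.7) = -0.007778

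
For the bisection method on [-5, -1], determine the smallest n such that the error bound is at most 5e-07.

We need (b-a)/2^n ≤ 5e-07
(-1 - (-5))/2^n ≤ 5e-07
4/2^n ≤ 5e-07
2^n ≥ 8000000
n ≥ log₂(8000000) = 22.93
n ≥ 23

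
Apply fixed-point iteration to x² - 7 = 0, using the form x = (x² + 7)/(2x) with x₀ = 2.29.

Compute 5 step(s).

Equation: x² - 7 = 0
Fixed-point form: x = (x² + 7)/(2x)
x₀ = 2.29

x_1 = g(2.290000) = 2.673384
x_2 = g(2.673384) = 2.645894
x_3 = g(2.645894) = 2.645751
x_4 = g(2.645751) = 2.645751
x_5 = g(2.645751) = 2.645751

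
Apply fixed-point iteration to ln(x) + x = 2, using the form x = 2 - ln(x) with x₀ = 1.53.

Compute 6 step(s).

Equation: ln(x) + x = 2
Fixed-point form: x = 2 - ln(x)
x₀ = 1.53

x_1 = g(1.530000) = 1.574732
x_2 = g(1.574732) = 1.545915
x_3 = g(1.545915) = 1.564384
x_4 = g(1.564384) = 1.552508
x_5 = g(1.552508) = 1.560128
x_6 = g(1.560128) = 1.555232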